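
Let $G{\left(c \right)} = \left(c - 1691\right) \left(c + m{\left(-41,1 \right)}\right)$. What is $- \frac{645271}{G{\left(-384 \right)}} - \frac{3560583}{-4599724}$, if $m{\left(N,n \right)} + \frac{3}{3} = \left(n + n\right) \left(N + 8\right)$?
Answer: $\frac{33092189161}{391321519300} \approx 0.084565$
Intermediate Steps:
$m{\left(N,n \right)} = -1 + 2 n \left(8 + N\right)$ ($m{\left(N,n \right)} = -1 + \left(n + n\right) \left(N + 8\right) = -1 + 2 n \left(8 + N\right)$)
$G{\left(c \right)} = \left(-1691 + c\right) \left(-67 + c\right)$ ($G{\left(c \right)} = \left(c - 1691\right) \left(c + \left(-1 + 16 \cdot 1 + 2 \left(-41\right) 1\right)\right) = \left(-1691 + c\right) \left(c - 67\right) = \left(-1691 + c\right) \left(-67 + c\right)$)
$- \frac{645271}{G{\left(-384 \right)}} - \frac{3560583}{-4599724} = - \frac{645271}{113297 + \left(-384\right)^{2} - -675072} - \frac{3560583}{-4599724} = - \frac{645271}{113297 + 147456 + 675072} - - \frac{3560583}{4599724} = - \frac{645271}{935825} + \frac{3560583}{4599724} = \left(-645271\right) \frac{1}{935825} + \frac{3560583}{4599724} = - \frac{58661}{85075} + \frac{3560583}{4599724} = \frac{33092189161}{391321519300}$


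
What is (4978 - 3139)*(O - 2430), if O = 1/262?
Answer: -1170815901/262 ≈ -4.4688e+6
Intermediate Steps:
O = 1/262 ≈ 0.0038168
(4978 - 3139)*(O - 2430) = (4978 - 3139)*(1/262 - 2430) = 1839*(-636659/262) = -1170815901/262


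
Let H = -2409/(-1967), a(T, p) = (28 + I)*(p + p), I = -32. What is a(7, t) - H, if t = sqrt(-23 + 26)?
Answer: -2409/1967 - 8*sqrt(3) ≈ -15.081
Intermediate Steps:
t = sqrt(3) ≈ 1.7320
a(T, p) = -8*p (a(T, p) = (28 - 32)*(p + p) = -8*p)
H = 2409/1967 (H = -2409*(-1/1967) = 2409/1967 ≈ 1.2247)
a(7, t) - H = -8*sqrt(3) - 1*2409/1967 = -8*sqrt(3) - 2409/1967 = -2409/1967 - 8*sqrt(3)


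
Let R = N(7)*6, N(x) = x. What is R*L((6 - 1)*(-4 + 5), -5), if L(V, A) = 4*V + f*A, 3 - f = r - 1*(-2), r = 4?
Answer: 1470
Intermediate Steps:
f = -3 (f = 3 - (4 - 1*(-2)) = 3 - (4 + 2) = 3 - 1*6 = 3 - 6 = -3)
R = 42 (R = 7*6 = 42)
L(V, A) = -3*A + 4*V (L(V, A) = 4*V - 3*A = -3*A + 4*V)
R*L((6 - 1)*(-4 + 5), -5) = 42*(-3*(-5) + 4*((6 - 1)*(-4 + 5))) = 42*(15 + 4*(5*1)) = 42*(15 + 4*5) = 42*(15 + 20) = 42*35 = 1470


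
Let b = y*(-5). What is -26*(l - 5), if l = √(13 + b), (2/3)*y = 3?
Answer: 130 - 13*I*√38 ≈ 130.0 - 80.137*I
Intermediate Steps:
y = 9/2 (y = (3/2)*3 = 9/2 ≈ 4.5000)
b = -45/2 (b = (9/2)*(-5) = -45/2 ≈ -22.500)
l = I*√38/2 (l = √(13 - 45/2) = √(-19/2) = I*√38/2 ≈ 3.0822*I)
-26*(l - 5) = -26*(I*√38/2 - 5) = -26*(-5 + I*√38/2) = 130 - 13*I*√38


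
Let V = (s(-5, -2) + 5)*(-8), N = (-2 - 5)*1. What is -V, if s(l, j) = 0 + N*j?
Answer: 152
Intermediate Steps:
N = -7 (N = -7*1 = -7)
s(l, j) = -7*j (s(l, j) = 0 - 7*j = -7*j)
V = -152 (V = (-7*(-2) + 5)*(-8) = (14 + 5)*(-8) = 19*(-8) = -152)
-V = -1*(-152) = 152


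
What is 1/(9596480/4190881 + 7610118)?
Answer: 4190881/31893108530438 ≈ 1.3140e-7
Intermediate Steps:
1/(9596480/4190881 + 7610118) = 1/(31893108530438/4190881) = 4190881/31893108530438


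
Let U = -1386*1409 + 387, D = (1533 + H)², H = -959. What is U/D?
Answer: -1952487/329476 ≈ -5.9260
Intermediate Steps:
D = 329476 (D = (1533 - 959)² = 574² = 329476)
U = -1952487 (U = -1952874 + 387 = -1952487)
U/D = -1952487/329476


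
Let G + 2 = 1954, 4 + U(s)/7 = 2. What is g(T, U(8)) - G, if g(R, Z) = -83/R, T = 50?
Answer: -97683/50 ≈ -1953.7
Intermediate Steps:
U(s) = -14 (U(s) = -28 + 7*2 = -28 + 14 = -14)
G = 1952 (G = -2 + 1954 = 1952)
g(T, U(8)) - G = -83/50 - 1*1952 = -83*1/50 - 1952 = -83/50 - 1952 = -97683/50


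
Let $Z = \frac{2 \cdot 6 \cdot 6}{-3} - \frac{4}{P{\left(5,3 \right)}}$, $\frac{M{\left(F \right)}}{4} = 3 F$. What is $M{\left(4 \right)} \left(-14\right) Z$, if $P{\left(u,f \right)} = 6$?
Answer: $16576$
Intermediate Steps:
$M{\left(F \right)} = 12 F$ ($M{\left(F \right)} = 4 \cdot 3 F = 12 F$)
$Z = - \frac{74}{3}$ ($Z = \frac{2 \cdot 6 \cdot 6}{-3} - \frac{4}{6} = 12 \cdot 6 \left(- \frac{1}{3}\right) - \frac{2}{3} = 72 \left(- \frac{1}{3}\right) - \frac{2}{3} = -24 - \frac{2}{3} = - \frac{74}{3} \approx -24.667$)
$M{\left(4 \right)} \left(-14\right) Z = 12 \cdot 4 \left(-14\right) \left(- \frac{74}{3}\right) = 48 \left(-14\right) \left(- \frac{74}{3}\right) = \left(-672\right) \left(- \frac{74}{3}\right) = 16576$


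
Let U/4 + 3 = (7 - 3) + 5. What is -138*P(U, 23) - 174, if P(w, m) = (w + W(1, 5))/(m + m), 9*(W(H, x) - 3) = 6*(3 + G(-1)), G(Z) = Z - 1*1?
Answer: -257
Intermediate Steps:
G(Z) = -1 + Z (G(Z) = Z - 1 = -1 + Z)
U = 24 (U = -12 + 4*((7 - 3) + 5) = -12 + 4*(4 + 5) = -12 + 4*9 = -12 + 36 = 24)
W(H, x) = 11/3 (W(H, x) = 3 + (6*(3 + (-1 - 1)))/9 = 3 + (6*(3 - 2))/9 = 3 + (6*1)/9 = 3 + (⅑)*6 = 3 + ⅔ = 11/3)
P(w, m) = (11/3 + w)/(2*m) (P(w, m) = (w + 11/3)/(m + m) = (11/3 + w)/((2*m)) = (11/3 + w)*(1/(2*m)) = (11/3 + w)/(2*m))
-138*P(U, 23) - 174 = -23*(11 + 3*24)/23 - 174 = -23*(11 + 72)/23 - 174 = -23*83/23 - 174 = -138*83/138 - 174 = -83 - 174 = -257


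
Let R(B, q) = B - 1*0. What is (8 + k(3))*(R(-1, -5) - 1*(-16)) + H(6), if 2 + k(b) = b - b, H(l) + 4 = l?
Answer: 92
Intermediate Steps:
R(B, q) = B (R(B, q) = B + 0 = B)
H(l) = -4 + l
k(b) = -2 (k(b) = -2 + (b - b) = -2 + 0 = -2)
(8 + k(3))*(R(-1, -5) - 1*(-16)) + H(6) = (8 - 2)*(-1 - 1*(-16)) + (-4 + 6) = 6*(-1 + 16) + 2 = 6*15 + 2 = 90 + 2 = 92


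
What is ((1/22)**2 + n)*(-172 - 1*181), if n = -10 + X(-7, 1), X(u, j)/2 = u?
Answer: 4100095/484 ≈ 8471.3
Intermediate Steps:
X(u, j) = 2*u
n = -24 (n = -10 + 2*(-7) = -10 - 14 = -24)
((1/22)**2 + n)*(-172 - 1*181) = ((1/22)**2 - 24)*(-172 - 1*181) = ((1/22)**2 - 24)*(-172 - 181) = (1/484 - 24)*(-353) = -11615/484*(-353) = 4100095/484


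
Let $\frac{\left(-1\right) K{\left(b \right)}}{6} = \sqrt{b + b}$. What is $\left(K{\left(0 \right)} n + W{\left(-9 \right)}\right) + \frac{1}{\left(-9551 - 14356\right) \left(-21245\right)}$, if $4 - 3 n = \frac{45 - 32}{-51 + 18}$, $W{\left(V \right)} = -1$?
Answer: $- \frac{507904214}{507904215} \approx -1.0$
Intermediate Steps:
$K{\left(b \right)} = - 6 \sqrt{2} \sqrt{b}$ ($K{\left(b \right)} = - 6 \sqrt{b + b} = - 6 \sqrt{2 b} = - 6 \sqrt{2} \sqrt{b}$)
$n = \frac{145}{99}$ ($n = \frac{4}{3} - \frac{\left(45 - 32\right) \frac{1}{-51 + 18}}{3} = \frac{4}{3} - \frac{13 \frac{1}{-33}}{3} = \frac{4}{3} - \frac{13 \left(- \frac{1}{33}\right)}{3} = \frac{4}{3} - - \frac{13}{99} = \frac{4}{3} + \frac{13}{99} = \frac{145}{99} \approx 1.4646$)
$\left(K{\left(0 \right)} n + W{\left(-9 \right)}\right) + \frac{1}{\left(-9551 - 14356\right) \left(-21245\right)} = \left(- 6 \sqrt{2} \sqrt{0} \cdot \frac{145}{99} - 1\right) + \frac{1}{\left(-9551 - 14356\right) \left(-21245\right)} = \left(\left(-6\right) \sqrt{2} \cdot 0 \cdot \frac{145}{99} - 1\right) + \frac{1}{-23907} \left(- \frac{1}{21245}\right) = \left(0 \cdot \frac{145}{99} - 1\right) - - \frac{1}{507904215} = \left(0 - 1\right) + \frac{1}{507904215} = -1 + \frac{1}{507904215} = - \frac{507904214}{507904215}$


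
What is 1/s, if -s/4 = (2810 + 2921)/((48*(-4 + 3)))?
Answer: 12/5731 ≈ 0.0020939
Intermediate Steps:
s = 5731/12 (s = -4*(2810 + 2921)/(48*(-4 + 3)) = -22924/(48*(-1)) = -22924/(-48) = -22924*(-1)/48 = -4*(-5731/48) = 5731/12 ≈ 477.58)
1/s = 1/(5731/12) = 12/5731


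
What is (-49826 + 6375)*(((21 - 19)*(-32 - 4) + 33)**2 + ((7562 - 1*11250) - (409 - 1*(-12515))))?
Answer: 655719041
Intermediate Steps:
(-49826 + 6375)*(((21 - 19)*(-32 - 4) + 33)**2 + ((7562 - 1*11250) - (409 - 1*(-12515)))) = -43451*((2*(-36) + 33)**2 + ((7562 - 11250) - (409 + 12515))) = -43451*((-72 + 33)**2 + (-3688 - 1*12924)) = -43451*((-39)**2 + (-3688 - 12924)) = -43451*(1521 - 16612) = -43451*(-15091) = 655719041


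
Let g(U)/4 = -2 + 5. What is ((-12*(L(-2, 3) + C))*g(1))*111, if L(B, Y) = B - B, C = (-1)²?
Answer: -15984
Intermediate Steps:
C = 1
g(U) = 12 (g(U) = 4*(-2 + 5) = 4*3 = 12)
L(B, Y) = 0
((-12*(L(-2, 3) + C))*g(1))*111 = (-12*(0 + 1)*12)*111 = (-12*12)*111 = (-4*3*12)*111 = -12*12*111 = -144*111 = -15984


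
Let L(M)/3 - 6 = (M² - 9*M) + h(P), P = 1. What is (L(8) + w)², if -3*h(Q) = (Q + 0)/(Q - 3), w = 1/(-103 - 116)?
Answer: 5812921/191844 ≈ 30.300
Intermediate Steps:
w = -1/219 (w = 1/(-219) = -1/219 ≈ -0.0045662)
h(Q) = -Q/(3*(-3 + Q)) (h(Q) = -(Q + 0)/(3*(Q - 3)) = -Q/(3*(-3 + Q)))
L(M) = 37/2 - 27*M + 3*M² (L(M) = 18 + 3*((M² - 9*M) - 1*1/(-9 + 3*1)) = 18 + 3*((M² - 9*M) - 1*1/(-9 + 3)) = 18 + 3*((M² - 9*M) - 1*1/(-6)) = 18 + 3*((M² - 9*M) - 1*1*(-⅙)) = 18 + 3*((M² - 9*M) + ⅙) = 18 + 3*(⅙ + M² - 9*M) = 18 + (½ - 27*M + 3*M²) = 37/2 - 27*M + 3*M²)
(L(8) + w)² = ((37/2 - 27*8 + 3*8²) - 1/219)² = ((37/2 - 216 + 3*64) - 1/219)² = ((37/2 - 216 + 192) - 1/219)² = (-11/2 - 1/219)² = (-2411/438)² = 5812921/191844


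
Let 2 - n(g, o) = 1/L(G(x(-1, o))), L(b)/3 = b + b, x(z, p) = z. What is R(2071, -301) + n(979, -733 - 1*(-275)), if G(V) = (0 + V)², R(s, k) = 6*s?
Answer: 74567/6 ≈ 12428.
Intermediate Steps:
G(V) = V²
L(b) = 6*b (L(b) = 3*(b + b) = 3*(2*b) = 6*b)
n(g, o) = 11/6 (n(g, o) = 2 - 1/(6*(-1)²) = 2 - 1/(6*1) = 2 - 1/6 = 2 - 1*⅙ = 2 - ⅙ = 11/6)
R(2071, -301) + n(979, -733 - 1*(-275)) = 6*2071 + 11/6 = 12426 + 11/6 = 74567/6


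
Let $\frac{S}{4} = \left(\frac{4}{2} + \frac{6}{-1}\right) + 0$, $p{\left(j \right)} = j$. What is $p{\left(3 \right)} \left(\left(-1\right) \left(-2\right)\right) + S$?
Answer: $-10$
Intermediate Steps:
$S = -16$ ($S = 4 \left(\left(\frac{4}{2} + \frac{6}{-1}\right) + 0\right) = 4 \left(\left(4 \cdot \frac{1}{2} + 6 \left(-1\right)\right) + 0\right) = 4 \left(\left(2 - 6\right) + 0\right) = 4 \left(-4 + 0\right) = 4 \left(-4\right) = -16$)
$p{\left(3 \right)} \left(\left(-1\right) \left(-2\right)\right) + S = 3 \left(\left(-1\right) \left(-2\right)\right) - 16 = 3 \cdot 2 - 16 = 6 - 16 = -10$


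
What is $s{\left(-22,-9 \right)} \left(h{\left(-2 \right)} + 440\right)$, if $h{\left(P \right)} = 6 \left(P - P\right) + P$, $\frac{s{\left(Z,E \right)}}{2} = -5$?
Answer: $-4380$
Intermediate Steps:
$s{\left(Z,E \right)} = -10$ ($s{\left(Z,E \right)} = 2 \left(-5\right) = -10$)
$h{\left(P \right)} = P$ ($h{\left(P \right)} = 6 \cdot 0 + P = 0 + P = P$)
$s{\left(-22,-9 \right)} \left(h{\left(-2 \right)} + 440\right) = - 10 \left(-2 + 440\right) = \left(-10\right) 438 = -4380$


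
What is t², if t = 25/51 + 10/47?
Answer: 2839225/5745609 ≈ 0.49416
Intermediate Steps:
t = 1685/2397 (t = 25*(1/51) + 10*(1/47) = 25/51 + 10/47 = 1685/2397 ≈ 0.70296)
t² = (1685/2397)² = 2839225/5745609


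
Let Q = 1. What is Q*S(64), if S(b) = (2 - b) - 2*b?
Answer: -190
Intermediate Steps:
S(b) = 2 - 3*b
Q*S(64) = 1*(2 - 3*64) = 1*(2 - 192) = 1*(-190) = -190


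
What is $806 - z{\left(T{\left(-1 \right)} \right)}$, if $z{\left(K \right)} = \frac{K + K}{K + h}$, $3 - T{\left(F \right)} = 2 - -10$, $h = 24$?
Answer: $\frac{4036}{5} \approx 807.2$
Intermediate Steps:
$T{\left(F \right)} = -9$ ($T{\left(F \right)} = 3 - \left(2 - -10\right) = 3 - \left(2 + 10\right) = 3 - 12 = -9$)
$z{\left(K \right)} = \frac{2 K}{24 + K}$ ($z{\left(K \right)} = \frac{K + K}{K + 24} = \frac{2 K}{24 + K}$)
$806 - z{\left(T{\left(-1 \right)} \right)} = 806 - 2 \left(-9\right) \frac{1}{24 - 9} = 806 - 2 \left(-9\right) \frac{1}{15} = 806 - - \frac{6}{5} = 806 + \frac{6}{5} = \frac{4036}{5}$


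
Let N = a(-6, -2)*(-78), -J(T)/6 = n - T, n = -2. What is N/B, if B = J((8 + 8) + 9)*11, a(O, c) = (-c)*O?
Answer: 52/99 ≈ 0.52525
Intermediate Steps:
a(O, c) = -O*c
J(T) = 12 + 6*T (J(T) = -6*(-2 - T) = 12 + 6*T)
N = 936 (N = -1*(-6)*(-2)*(-78) = -12*(-78) = 936)
B = 1782 (B = (12 + 6*((8 + 8) + 9))*11 = (12 + 6*(16 + 9))*11 = (12 + 6*25)*11 = (12 + 150)*11 = 162*11 = 1782)
N/B = 936/1782 = 936*(1/1782) = 52/99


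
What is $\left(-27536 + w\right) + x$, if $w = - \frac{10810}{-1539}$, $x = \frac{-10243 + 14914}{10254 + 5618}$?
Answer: $- \frac{672443327299}{24427008} \approx -27529.0$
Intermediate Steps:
$x = \frac{4671}{15872} \approx 0.29429$
$w = \frac{10810}{1539}$ ($w = \left(-10810\right) \left(- \frac{1}{1539}\right) = \frac{10810}{1539} \approx 7.024$)
$\left(-27536 + w\right) + x = \left(-27536 + \frac{10810}{1539}\right) + \frac{4671}{15872} = - \frac{42367094}{1539} + \frac{4671}{15872} = - \frac{672443327299}{24427008}$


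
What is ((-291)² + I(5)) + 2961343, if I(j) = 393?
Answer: 3046417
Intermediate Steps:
((-291)² + I(5)) + 2961343 = ((-291)² + 393) + 2961343 = (84681 + 393) + 2961343 = 85074 + 2961343 = 3046417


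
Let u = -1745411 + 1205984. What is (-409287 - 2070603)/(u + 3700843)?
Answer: -1239945/1580708 ≈ -0.78442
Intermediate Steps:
u = -539427
(-409287 - 2070603)/(u + 3700843) = (-409287 - 2070603)/(-539427 + 3700843) = -2479890/3161416 = -2479890*1/3161416 = -1239945/1580708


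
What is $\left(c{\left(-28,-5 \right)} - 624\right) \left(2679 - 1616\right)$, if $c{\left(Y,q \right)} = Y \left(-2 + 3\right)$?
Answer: $-693076$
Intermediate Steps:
$c{\left(Y,q \right)} = Y$ ($c{\left(Y,q \right)} = Y 1 = Y$)
$\left(c{\left(-28,-5 \right)} - 624\right) \left(2679 - 1616\right) = \left(-28 - 624\right) \left(2679 - 1616\right) = \left(-652\right) 1063 = -693076$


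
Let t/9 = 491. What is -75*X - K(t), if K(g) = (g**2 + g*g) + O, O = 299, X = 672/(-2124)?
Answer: -2304268439/59 ≈ -3.9055e+7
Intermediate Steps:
X = -56/177 (X = 672*(-1/2124) = -56/177 ≈ -0.31638)
t = 4419 (t = 9*491 = 4419)
K(g) = 299 + 2*g**2 (K(g) = (g**2 + g*g) + 299 = (g**2 + g**2) + 299 = 2*g**2 + 299 = 299 + 2*g**2)
-75*X - K(t) = -75*(-56/177) - (299 + 2*4419**2) = 1400/59 - (299 + 2*19527561) = 1400/59 - (299 + 39055122) = 1400/59 - 1*39055421 = 1400/59 - 39055421 = -2304268439/59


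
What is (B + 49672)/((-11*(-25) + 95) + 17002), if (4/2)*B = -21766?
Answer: 38789/17372 ≈ 2.2328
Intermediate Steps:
B = -10883 (B = (½)*(-21766) = -10883)
(B + 49672)/((-11*(-25) + 95) + 17002) = (-10883 + 49672)/((-11*(-25) + 95) + 17002) = 38789/((275 + 95) + 17002) = 38789/(370 + 17002) = 38789/17372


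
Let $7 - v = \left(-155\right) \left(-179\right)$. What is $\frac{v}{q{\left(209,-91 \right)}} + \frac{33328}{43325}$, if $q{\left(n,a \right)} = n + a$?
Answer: $- \frac{598908073}{2556175} \approx -234.3$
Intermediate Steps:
$q{\left(n,a \right)} = a + n$
$v = -27738$ ($v = 7 - \left(-155\right) \left(-179\right) = 7 - 27745 = -27738$)
$\frac{v}{q{\left(209,-91 \right)}} + \frac{33328}{43325} = - \frac{27738}{-91 + 209} + \frac{33328}{43325} = - \frac{27738}{118} + 33328 \cdot \frac{1}{43325} = \left(-27738\right) \frac{1}{118} + \frac{33328}{43325} = - \frac{13869}{59} + \frac{33328}{43325} = - \frac{598908073}{2556175}$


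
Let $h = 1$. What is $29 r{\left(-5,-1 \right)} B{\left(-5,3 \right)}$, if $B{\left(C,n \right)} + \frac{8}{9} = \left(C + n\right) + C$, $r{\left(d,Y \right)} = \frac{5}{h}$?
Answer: $- \frac{10295}{9} \approx -1143.9$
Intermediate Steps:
$r{\left(d,Y \right)} = 5$ ($r{\left(d,Y \right)} = \frac{5}{1} = 5 \cdot 1 = 5$)
$B{\left(C,n \right)} = - \frac{8}{9} + n + 2 C$ ($B{\left(C,n \right)} = - \frac{8}{9} + \left(\left(C + n\right) + C\right) = - \frac{8}{9} + \left(n + 2 C\right) = - \frac{8}{9} + n + 2 C$)
$29 r{\left(-5,-1 \right)} B{\left(-5,3 \right)} = 29 \cdot 5 \left(- \frac{8}{9} + 3 + 2 \left(-5\right)\right) = 145 \left(- \frac{8}{9} + 3 - 10\right) = 145 \left(- \frac{71}{9}\right) = - \frac{10295}{9}$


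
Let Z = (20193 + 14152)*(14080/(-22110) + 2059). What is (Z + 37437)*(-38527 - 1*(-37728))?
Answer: -11359475709568/201 ≈ -5.6515e+10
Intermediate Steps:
Z = 14209591195/201 (Z = 34345*(14080*(-1/22110) + 2059) = 34345*(-128/201 + 2059) = 34345*(413731/201) = 14209591195/201 ≈ 7.0695e+7)
(Z + 37437)*(-38527 - 1*(-37728)) = (14209591195/201 + 37437)*(-38527 - 1*(-37728)) = 14217116032*(-38527 + 37728)/201 = (14217116032/201)*(-799) = -11359475709568/201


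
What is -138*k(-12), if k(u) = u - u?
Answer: 0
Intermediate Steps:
k(u) = 0
-138*k(-12) = -138*0 = 0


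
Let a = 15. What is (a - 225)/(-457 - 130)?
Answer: 210/587 ≈ 0.35775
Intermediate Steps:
(a - 225)/(-457 - 130) = (15 - 225)/(-457 - 130) = -210/(-587) = -210*(-1/587) = 210/587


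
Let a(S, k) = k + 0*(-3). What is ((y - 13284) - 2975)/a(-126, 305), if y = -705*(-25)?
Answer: 1366/305 ≈ 4.4787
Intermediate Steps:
y = 17625
a(S, k) = k (a(S, k) = k + 0 = k)
((y - 13284) - 2975)/a(-126, 305) = ((17625 - 13284) - 2975)/305 = (4341 - 2975)*(1/305) = 1366*(1/305) = 1366/305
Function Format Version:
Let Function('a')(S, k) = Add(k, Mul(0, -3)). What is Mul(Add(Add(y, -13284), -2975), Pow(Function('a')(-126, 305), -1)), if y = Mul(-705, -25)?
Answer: Rational(1366, 305) ≈ 4.4787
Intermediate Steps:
y = 17625
Function('a')(S, k) = k (Function('a')(S, k) = Add(k, 0) = k)
Mul(Add(Add(y, -13284), -2975), Pow(Function('a')(-126, 305), -1)) = Mul(Add(Add(17625, -13284), -2975), Pow(305, -1)) = Mul(Add(4341, -2975), Rational(1, 305)) = Mul(1366, Rational(1, 305)) = Rational(1366, 305)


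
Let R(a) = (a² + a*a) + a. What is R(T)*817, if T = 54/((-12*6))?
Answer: 2451/8 ≈ 306.38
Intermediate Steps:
T = -¾ (T = 54/(-72) = 54*(-1/72) = -¾ ≈ -0.75000)
R(a) = a + 2*a² (R(a) = (a² + a²) + a = 2*a² + a = a + 2*a²)
R(T)*817 = -3*(1 + 2*(-¾))/4*817 = -3*(1 - 3/2)/4*817 = -¾*(-½)*817 = (3/8)*817 = 2451/8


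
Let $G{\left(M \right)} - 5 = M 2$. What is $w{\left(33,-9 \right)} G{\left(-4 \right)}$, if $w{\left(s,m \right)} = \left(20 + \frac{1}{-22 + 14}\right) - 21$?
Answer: $\frac{27}{8} \approx 3.375$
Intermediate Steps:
$G{\left(M \right)} = 5 + 2 M$ ($G{\left(M \right)} = 5 + M 2 = 5 + 2 M$)
$w{\left(s,m \right)} = - \frac{9}{8}$ ($w{\left(s,m \right)} = \left(20 + \frac{1}{-8}\right) - 21 = \left(20 - \frac{1}{8}\right) - 21 = \frac{159}{8} - 21 = - \frac{9}{8}$)
$w{\left(33,-9 \right)} G{\left(-4 \right)} = - \frac{9 \left(5 + 2 \left(-4\right)\right)}{8} = - \frac{9 \left(5 - 8\right)}{8} = \left(- \frac{9}{8}\right) \left(-3\right) = \frac{27}{8}$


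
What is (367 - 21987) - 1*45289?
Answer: -66909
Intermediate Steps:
(367 - 21987) - 1*45289 = -21620 - 45289 = -66909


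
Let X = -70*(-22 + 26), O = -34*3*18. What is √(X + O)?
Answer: 46*I ≈ 46.0*I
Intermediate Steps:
O = -1836 (O = -102*18 = -1836)
X = -280 (X = -70*4 = -280)
√(X + O) = √(-280 - 1836) = √(-2116) = 46*I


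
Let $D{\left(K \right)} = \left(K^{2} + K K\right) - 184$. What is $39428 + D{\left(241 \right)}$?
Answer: $155406$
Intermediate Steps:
$D{\left(K \right)} = -184 + 2 K^{2}$ ($D{\left(K \right)} = \left(K^{2} + K^{2}\right) - 184 = 2 K^{2} - 184 = -184 + 2 K^{2}$)
$39428 + D{\left(241 \right)} = 39428 - \left(184 - 2 \cdot 241^{2}\right) = 39428 + \left(-184 + 2 \cdot 58081\right) = 39428 + \left(-184 + 116162\right) = 39428 + 115978 = 155406$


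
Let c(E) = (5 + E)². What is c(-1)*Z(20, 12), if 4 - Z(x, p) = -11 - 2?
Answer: 272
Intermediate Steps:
Z(x, p) = 17 (Z(x, p) = 4 - (-11 - 2) = 4 - 1*(-13) = 4 + 13 = 17)
c(-1)*Z(20, 12) = (5 - 1)²*17 = 4²*17 = 16*17 = 272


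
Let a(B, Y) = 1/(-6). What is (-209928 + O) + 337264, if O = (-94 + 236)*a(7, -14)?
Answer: 381937/3 ≈ 1.2731e+5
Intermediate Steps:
a(B, Y) = -⅙
O = -71/3 (O = (-94 + 236)*(-⅙) = 142*(-⅙) = -71/3 ≈ -23.667)
(-209928 + O) + 337264 = (-209928 - 71/3) + 337264 = -629855/3 + 337264 = 381937/3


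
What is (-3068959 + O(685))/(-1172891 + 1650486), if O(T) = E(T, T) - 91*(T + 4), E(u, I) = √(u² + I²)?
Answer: -3131658/477595 + 137*√2/95519 ≈ -6.5551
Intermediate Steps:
E(u, I) = √(I² + u²)
O(T) = -364 - 91*T + √2*√(T²) (O(T) = √(T² + T²) - 91*(T + 4) = √(2*T²) - 91*(4 + T) = √2*√(T²) - 91*(4 + T) = √2*√(T²) + (-364 - 91*T) = -364 - 91*T + √2*√(T²))
(-3068959 + O(685))/(-1172891 + 1650486) = (-3068959 + (-364 - 91*685 + √2*√(685²)))/(-1172891 + 1650486) = (-3068959 + (-364 - 62335 + √2*√469225))/477595 = (-3068959 + (-364 - 62335 + √2*685))*(1/477595) = (-3068959 + (-364 - 62335 + 685*√2))*(1/477595) = (-3068959 + (-62699 + 685*√2))*(1/477595) = (-3131658 + 685*√2)*(1/477595) = -3131658/477595 + 137*√2/95519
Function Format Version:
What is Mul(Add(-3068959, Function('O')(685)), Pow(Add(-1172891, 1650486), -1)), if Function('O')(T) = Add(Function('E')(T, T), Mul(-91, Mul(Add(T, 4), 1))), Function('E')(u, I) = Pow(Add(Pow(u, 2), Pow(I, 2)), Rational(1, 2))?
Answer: Add(Rational(-3131658, 477595), Mul(Rational(137, 95519), Pow(2, Rational(1, 2)))) ≈ -6.5551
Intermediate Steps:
Function('E')(u, I) = Pow(Add(Pow(I, 2), Pow(u, 2)), Rational(1, 2))
Function('O')(T) = Add(-364, Mul(-91, T), Mul(Pow(2, Rational(1, 2)), Pow(Pow(T, 2), Rational(1, 2)))) (Function('O')(T) = Add(Pow(Add(Pow(T, 2), Pow(T, 2)), Rational(1, 2)), Mul(-91, Mul(Add(T, 4), 1))) = Add(Pow(Mul(2, Pow(T, 2)), Rational(1, 2)), Mul(-91, Mul(Add(4, T), 1))) = Add(Mul(Pow(2, Rational(1, 2)), Pow(Pow(T, 2), Rational(1, 2))), Mul(-91, Add(4, T))) = Add(Mul(Pow(2, Rational(1, 2)), Pow(Pow(T, 2), Rational(1, 2))), Add(-364, Mul(-91, T))) = Add(-364, Mul(-91, T), Mul(Pow(2, Rational(1, 2)), Pow(Pow(T, 2), Rational(1, 2)))))
Mul(Add(-3068959, Function('O')(685)), Pow(Add(-1172891, 1650486), -1)) = Mul(Add(-3068959, Add(-364, Mul(-91, 685), Mul(Pow(2, Rational(1, 2)), Pow(Pow(685, 2), Rational(1, 2))))), Pow(Add(-1172891, 1650486), -1)) = Mul(Add(-3068959, Add(-364, -62335, Mul(Pow(2, Rational(1, 2)), Pow(469225, Rational(1, 2))))), Pow(477595, -1)) = Mul(Add(-3068959, Add(-364, -62335, Mul(Pow(2, Rational(1, 2)), 685))), Rational(1, 477595)) = Mul(Add(-3068959, Add(-364, -62335, Mul(685, Pow(2, Rational(1, 2))))), Rational(1, 477595)) = Mul(Add(-3068959, Add(-62699, Mul(685, Pow(2, Rational(1, 2))))), Rational(1, 477595)) = Mul(Add(-3131658, Mul(685, Pow(2, Rational(1, 2)))), Rational(1, 477595)) = Add(Rational(-3131658, 477595), Mul(Rational(137, 95519), Pow(2, Rational(1, 2))))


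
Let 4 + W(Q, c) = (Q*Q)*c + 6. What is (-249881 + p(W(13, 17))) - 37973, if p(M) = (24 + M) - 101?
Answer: -285056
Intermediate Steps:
W(Q, c) = 2 + c*Q² (W(Q, c) = -4 + ((Q*Q)*c + 6) = -4 + (Q²*c + 6) = -4 + (c*Q² + 6) = -4 + (6 + c*Q²) = 2 + c*Q²)
p(M) = -77 + M
(-249881 + p(W(13, 17))) - 37973 = (-249881 + (-77 + (2 + 17*13²))) - 37973 = (-249881 + (-77 + (2 + 17*169))) - 37973 = (-249881 + (-77 + (2 + 2873))) - 37973 = (-249881 + (-77 + 2875)) - 37973 = (-249881 + 2798) - 37973 = -247083 - 37973 = -285056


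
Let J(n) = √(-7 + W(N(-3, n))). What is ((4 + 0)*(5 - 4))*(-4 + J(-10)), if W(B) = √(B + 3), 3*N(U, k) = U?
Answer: -16 + 4*I*√(7 - √2) ≈ -16.0 + 9.4537*I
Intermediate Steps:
N(U, k) = U/3
W(B) = √(3 + B)
J(n) = √(-7 + √2) (J(n) = √(-7 + √(3 + (⅓)*(-3))) = √(-7 + √(3 - 1)) = √(-7 + √2))
((4 + 0)*(5 - 4))*(-4 + J(-10)) = ((4 + 0)*(5 - 4))*(-4 + √(-7 + √2)) = (4*1)*(-4 + √(-7 + √2)) = 4*(-4 + √(-7 + √2)) = -16 + 4*√(-7 + √2)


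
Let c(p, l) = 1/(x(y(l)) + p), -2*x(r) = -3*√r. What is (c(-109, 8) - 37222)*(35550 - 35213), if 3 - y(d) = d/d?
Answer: -297953287408/23753 - 1011*√2/23753 ≈ -1.2544e+7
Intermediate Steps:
y(d) = 2 (y(d) = 3 - d/d = 3 - 1*1 = 3 - 1 = 2)
x(r) = 3*√r/2 (x(r) = -(-3)*√r/2 = 3*√r/2)
c(p, l) = 1/(p + 3*√2/2) (c(p, l) = 1/(3*√2/2 + p) = 1/(p + 3*√2/2))
(c(-109, 8) - 37222)*(35550 - 35213) = (2/(2*(-109) + 3*√2) - 37222)*(35550 - 35213) = (2/(-218 + 3*√2) - 37222)*337 = (-37222 + 2/(-218 + 3*√2))*337 = -12543814 + 674/(-218 + 3*√2)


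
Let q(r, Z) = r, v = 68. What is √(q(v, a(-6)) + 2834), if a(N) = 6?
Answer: √2902 ≈ 53.870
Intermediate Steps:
√(q(v, a(-6)) + 2834) = √(68 + 2834) = √2902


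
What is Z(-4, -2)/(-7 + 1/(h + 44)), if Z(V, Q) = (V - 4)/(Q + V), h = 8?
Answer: -208/1089 ≈ -0.19100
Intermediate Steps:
Z(V, Q) = (-4 + V)/(Q + V)
Z(-4, -2)/(-7 + 1/(h + 44)) = ((-4 - 4)/(-2 - 4))/(-7 + 1/(8 + 44)) = (-8/(-6))/(-7 + 1/52) = (-⅙*(-8))/(-7 + 1/52) = (4/3)/(-363/52) = -52/363*4/3 = -208/1089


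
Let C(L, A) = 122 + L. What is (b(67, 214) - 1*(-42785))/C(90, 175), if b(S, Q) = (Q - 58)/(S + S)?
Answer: 2866673/14204 ≈ 201.82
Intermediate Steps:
b(S, Q) = (-58 + Q)/(2*S) (b(S, Q) = (-58 + Q)/((2*S)) = (-58 + Q)*(1/(2*S)) = (-58 + Q)/(2*S))
(b(67, 214) - 1*(-42785))/C(90, 175) = ((1/2)*(-58 + 214)/67 - 1*(-42785))/(122 + 90) = ((1/2)*(1/67)*156 + 42785)/212 = (78/67 + 42785)*(1/212) = (2866673/67)*(1/212) = 2866673/14204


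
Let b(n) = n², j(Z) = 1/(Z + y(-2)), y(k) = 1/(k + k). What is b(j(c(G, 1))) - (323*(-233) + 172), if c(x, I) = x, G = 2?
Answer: 3679279/49 ≈ 75087.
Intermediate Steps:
y(k) = 1/(2*k)
j(Z) = 1/(-¼ + Z) (j(Z) = 1/(Z + (½)/(-2)) = 1/(Z + (½)*(-½)) = 1/(Z - ¼) = 1/(-¼ + Z))
b(j(c(G, 1))) - (323*(-233) + 172) = (4/(-1 + 4*2))² - (323*(-233) + 172) = (4/(-1 + 8))² - (-75259 + 172) = (4/7)² - 1*(-75087) = (4*(⅐))² + 75087 = (4/7)² + 75087 = 16/49 + 75087 = 3679279/49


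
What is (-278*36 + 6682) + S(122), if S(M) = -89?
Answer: -3415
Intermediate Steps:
(-278*36 + 6682) + S(122) = (-278*36 + 6682) - 89 = (-10008 + 6682) - 89 = -3326 - 89 = -3415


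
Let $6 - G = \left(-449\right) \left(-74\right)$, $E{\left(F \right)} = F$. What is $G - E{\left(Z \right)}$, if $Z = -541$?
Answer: $-32679$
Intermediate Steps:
$G = -33220$ ($G = 6 - \left(-449\right) \left(-74\right) = 6 - 33226 = -33220$)
$G - E{\left(Z \right)} = -33220 - -541 = -33220 + 541 = -32679$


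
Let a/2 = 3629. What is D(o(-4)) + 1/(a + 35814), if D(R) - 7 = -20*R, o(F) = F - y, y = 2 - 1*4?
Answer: 2024385/43072 ≈ 47.000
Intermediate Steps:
a = 7258 (a = 2*3629 = 7258)
y = -2 (y = 2 - 4 = -2)
o(F) = 2 + F (o(F) = F - 1*(-2) = F + 2 = 2 + F)
D(R) = 7 - 20*R
D(o(-4)) + 1/(a + 35814) = (7 - 20*(2 - 4)) + 1/(7258 + 35814) = (7 - 20*(-2)) + 1/43072 = (7 + 40) + 1/43072 = 47 + 1/43072 = 2024385/43072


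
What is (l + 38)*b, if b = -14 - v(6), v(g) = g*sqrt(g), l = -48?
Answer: 140 + 60*sqrt(6) ≈ 286.97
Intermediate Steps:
v(g) = g**(3/2)
b = -14 - 6*sqrt(6) (b = -14 - 6**(3/2) = -14 - 6*sqrt(6) ≈ -28.697)
(l + 38)*b = (-48 + 38)*(-14 - 6*sqrt(6)) = -10*(-14 - 6*sqrt(6)) = 140 + 60*sqrt(6)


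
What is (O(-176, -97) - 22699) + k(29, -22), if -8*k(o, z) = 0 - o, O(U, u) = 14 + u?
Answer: -182227/8 ≈ -22778.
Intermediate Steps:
k(o, z) = o/8 (k(o, z) = -(0 - o)/8 = -(-1)*o/8 = o/8)
(O(-176, -97) - 22699) + k(29, -22) = ((14 - 97) - 22699) + (⅛)*29 = (-83 - 22699) + 29/8 = -22782 + 29/8 = -182227/8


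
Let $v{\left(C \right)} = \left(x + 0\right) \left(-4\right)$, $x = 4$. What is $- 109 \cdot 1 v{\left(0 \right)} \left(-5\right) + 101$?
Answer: $-8619$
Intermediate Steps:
$v{\left(C \right)} = -16$ ($v{\left(C \right)} = \left(4 + 0\right) \left(-4\right) = 4 \left(-4\right) = -16$)
$- 109 \cdot 1 v{\left(0 \right)} \left(-5\right) + 101 = - 109 \cdot 1 \left(-16\right) \left(-5\right) + 101 = - 109 \left(\left(-16\right) \left(-5\right)\right) + 101 = \left(-109\right) 80 + 101 = -8720 + 101 = -8619$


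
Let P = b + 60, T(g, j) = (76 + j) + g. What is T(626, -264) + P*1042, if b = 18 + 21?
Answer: 103596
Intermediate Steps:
b = 39
T(g, j) = 76 + g + j
P = 99 (P = 39 + 60 = 99)
T(626, -264) + P*1042 = (76 + 626 - 264) + 99*1042 = 438 + 103158 = 103596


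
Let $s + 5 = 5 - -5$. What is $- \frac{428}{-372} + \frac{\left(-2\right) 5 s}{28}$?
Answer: $- \frac{827}{1302} \approx -0.63518$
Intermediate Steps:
$s = 5$ ($s = -5 + \left(5 - -5\right) = -5 + \left(5 + 5\right) = -5 + 10 = 5$)
$- \frac{428}{-372} + \frac{\left(-2\right) 5 s}{28} = - \frac{428}{-372} + \frac{\left(-2\right) 5 \cdot 5}{28} = \left(-428\right) \left(- \frac{1}{372}\right) + \left(-10\right) 5 \cdot \frac{1}{28} = \frac{107}{93} - \frac{25}{14} = - \frac{827}{1302}$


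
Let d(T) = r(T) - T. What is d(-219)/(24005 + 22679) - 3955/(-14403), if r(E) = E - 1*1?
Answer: 184620817/672389652 ≈ 0.27457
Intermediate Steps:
r(E) = -1 + E (r(E) = E - 1 = -1 + E)
d(T) = -1 (d(T) = (-1 + T) - T = -1)
d(-219)/(24005 + 22679) - 3955/(-14403) = -1/(24005 + 22679) - 3955/(-14403) = -1/46684 - 3955*(-1/14403) = -1*1/46684 + 3955/14403 = -1/46684 + 3955/14403 = 184620817/672389652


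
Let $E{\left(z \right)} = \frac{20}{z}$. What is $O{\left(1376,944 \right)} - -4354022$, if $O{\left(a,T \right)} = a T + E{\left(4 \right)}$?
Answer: $5652971$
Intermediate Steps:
$O{\left(a,T \right)} = 5 + T a$ ($O{\left(a,T \right)} = a T + \frac{20}{4} = T a + 20 \cdot \frac{1}{4} = T a + 5 = 5 + T a$)
$O{\left(1376,944 \right)} - -4354022 = \left(5 + 944 \cdot 1376\right) - -4354022 = \left(5 + 1298944\right) + 4354022 = 1298949 + 4354022 = 5652971$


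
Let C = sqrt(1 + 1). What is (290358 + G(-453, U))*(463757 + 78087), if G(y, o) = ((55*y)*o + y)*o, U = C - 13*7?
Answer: -111641193147216 + 2456762417988*sqrt(2) ≈ -1.0817e+14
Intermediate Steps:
C = sqrt(2) ≈ 1.4142
U = -91 + sqrt(2) (U = sqrt(2) - 13*7 = sqrt(2) - 91 = -91 + sqrt(2) ≈ -89.586)
G(y, o) = o*(y + 55*o*y) (G(y, o) = (55*o*y + y)*o = (y + 55*o*y)*o = o*(y + 55*o*y))
(290358 + G(-453, U))*(463757 + 78087) = (290358 + (-91 + sqrt(2))*(-453)*(1 + 55*(-91 + sqrt(2))))*(463757 + 78087) = (290358 + (-91 + sqrt(2))*(-453)*(1 + (-5005 + 55*sqrt(2))))*541844 = (290358 + (-91 + sqrt(2))*(-453)*(-5004 + 55*sqrt(2)))*541844 = (290358 - 453*(-5004 + 55*sqrt(2))*(-91 + sqrt(2)))*541844 = 157328740152 - 245455332*(-5004 + 55*sqrt(2))*(-91 + sqrt(2))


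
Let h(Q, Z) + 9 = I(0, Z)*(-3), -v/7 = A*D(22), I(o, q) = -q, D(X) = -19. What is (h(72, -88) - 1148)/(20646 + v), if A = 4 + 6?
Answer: -1421/21976 ≈ -0.064662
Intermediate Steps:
A = 10
v = 1330 (v = -70*(-19) = -7*(-190) = 1330)
h(Q, Z) = -9 + 3*Z (h(Q, Z) = -9 - Z*(-3) = -9 + 3*Z)
(h(72, -88) - 1148)/(20646 + v) = ((-9 + 3*(-88)) - 1148)/(20646 + 1330) = ((-9 - 264) - 1148)/21976 = (-273 - 1148)*(1/21976) = -1421*1/21976 = -1421/21976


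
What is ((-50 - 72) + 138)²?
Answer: 256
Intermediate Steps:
((-50 - 72) + 138)² = (-122 + 138)² = 16² = 256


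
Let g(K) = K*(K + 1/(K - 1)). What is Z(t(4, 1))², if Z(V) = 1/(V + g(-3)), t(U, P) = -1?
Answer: 16/1225 ≈ 0.013061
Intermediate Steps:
g(K) = K*(K + 1/(-1 + K))
Z(V) = 1/(39/4 + V) (Z(V) = 1/(V - 3*(1 + (-3)² - 1*(-3))/(-1 - 3)) = 1/(V - 3*(1 + 9 + 3)/(-4)) = 1/(V - 3*(-¼)*13) = 1/(V + 39/4) = 1/(39/4 + V))
Z(t(4, 1))² = (4/(39 + 4*(-1)))² = (4/(39 - 4))² = (4/35)² = 16/1225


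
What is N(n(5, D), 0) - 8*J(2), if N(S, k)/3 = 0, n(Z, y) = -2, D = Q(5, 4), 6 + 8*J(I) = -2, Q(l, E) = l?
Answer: 8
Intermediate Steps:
J(I) = -1 (J(I) = -¾ + (⅛)*(-2) = -¾ - ¼ = -1)
D = 5
N(S, k) = 0 (N(S, k) = 3*0 = 0)
N(n(5, D), 0) - 8*J(2) = 0 - 8*(-1) = 0 + 8 = 8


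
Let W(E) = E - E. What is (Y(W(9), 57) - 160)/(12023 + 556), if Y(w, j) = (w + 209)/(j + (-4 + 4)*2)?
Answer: -67/5391 ≈ -0.012428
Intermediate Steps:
W(E) = 0
Y(w, j) = (209 + w)/j (Y(w, j) = (209 + w)/(j + 0*2) = (209 + w)/(j + 0) = (209 + w)/j)
(Y(W(9), 57) - 160)/(12023 + 556) = ((209 + 0)/57 - 160)/(12023 + 556) = ((1/57)*209 - 160)/12579 = (11/3 - 160)*(1/12579) = -469/3*1/12579 = -67/5391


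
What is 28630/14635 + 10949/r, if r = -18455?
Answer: 73625607/54017785 ≈ 1.3630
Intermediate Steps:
28630/14635 + 10949/r = 28630/14635 + 10949/(-18455) = 28630*(1/14635) + 10949*(-1/18455) = 5726/2927 - 10949/18455 = 73625607/54017785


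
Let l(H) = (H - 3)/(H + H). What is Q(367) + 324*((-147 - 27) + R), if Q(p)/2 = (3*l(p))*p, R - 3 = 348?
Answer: 58440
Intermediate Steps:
R = 351 (R = 3 + 348 = 351)
l(H) = (-3 + H)/(2*H) (l(H) = (-3 + H)/((2*H)) = (-3 + H)*(1/(2*H)) = (-3 + H)/(2*H))
Q(p) = -9 + 3*p (Q(p) = 2*((3*((-3 + p)/(2*p)))*p) = 2*((3*(-3 + p)/(2*p))*p) = 2*(-9/2 + 3*p/2) = -9 + 3*p)
Q(367) + 324*((-147 - 27) + R) = (-9 + 3*367) + 324*((-147 - 27) + 351) = (-9 + 1101) + 324*(-174 + 351) = 1092 + 324*177 = 1092 + 57348 = 58440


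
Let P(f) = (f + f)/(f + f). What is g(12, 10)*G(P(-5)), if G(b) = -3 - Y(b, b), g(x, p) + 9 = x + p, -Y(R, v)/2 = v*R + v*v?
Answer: 13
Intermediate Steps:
P(f) = 1 (P(f) = (2*f)/((2*f)) = (2*f)*(1/(2*f)) = 1)
Y(R, v) = -2*v² - 2*R*v (Y(R, v) = -2*(v*R + v*v) = -2*(R*v + v²) = -2*(v² + R*v) = -2*v² - 2*R*v)
g(x, p) = -9 + p + x (g(x, p) = -9 + (x + p) = -9 + (p + x) = -9 + p + x)
G(b) = -3 + 4*b² (G(b) = -3 - (-2)*b*(b + b) = -3 - (-2)*b*2*b = -3 - (-4)*b² = -3 + 4*b²)
g(12, 10)*G(P(-5)) = (-9 + 10 + 12)*(-3 + 4*1²) = 13*(-3 + 4*1) = 13*(-3 + 4) = 13*1 = 13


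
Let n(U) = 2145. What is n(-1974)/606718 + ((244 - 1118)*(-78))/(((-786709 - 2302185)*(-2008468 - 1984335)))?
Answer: 13227533439638193/3741431275591773638 ≈ 0.0035354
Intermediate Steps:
n(-1974)/606718 + ((244 - 1118)*(-78))/(((-786709 - 2302185)*(-2008468 - 1984335))) = 2145/606718 + ((244 - 1118)*(-78))/(((-786709 - 2302185)*(-2008468 - 1984335))) = 2145*(1/606718) + (-874*(-78))/((-3088894*(-3992803))) = 2145/606718 + 68172/12333345229882 = 2145/606718 + 68172*(1/12333345229882) = 2145/606718 + 34086/6166672614941 = 13227533439638193/3741431275591773638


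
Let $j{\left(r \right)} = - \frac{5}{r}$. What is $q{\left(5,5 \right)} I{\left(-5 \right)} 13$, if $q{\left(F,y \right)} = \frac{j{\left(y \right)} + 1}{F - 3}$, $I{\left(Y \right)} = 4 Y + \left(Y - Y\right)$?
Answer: $0$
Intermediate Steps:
$I{\left(Y \right)} = 4 Y$ ($I{\left(Y \right)} = 4 Y + 0 = 4 Y$)
$q{\left(F,y \right)} = \frac{1 - \frac{5}{y}}{-3 + F}$ ($q{\left(F,y \right)} = \frac{- \frac{5}{y} + 1}{F - 3} = \frac{1 - \frac{5}{y}}{-3 + F}$)
$q{\left(5,5 \right)} I{\left(-5 \right)} 13 = \frac{-5 + 5}{5 \left(-3 + 5\right)} 4 \left(-5\right) 13 = \frac{1}{5} \cdot \frac{1}{2} \cdot 0 \left(-20\right) 13 = 0 \left(-20\right) 13 = 0 \cdot 13 = 0$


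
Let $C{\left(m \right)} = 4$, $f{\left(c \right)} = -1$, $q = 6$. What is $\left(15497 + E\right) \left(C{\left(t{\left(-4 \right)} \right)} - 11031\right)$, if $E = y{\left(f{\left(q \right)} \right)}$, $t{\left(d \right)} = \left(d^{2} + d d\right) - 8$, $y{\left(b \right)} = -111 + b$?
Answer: $-169650395$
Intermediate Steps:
$t{\left(d \right)} = -8 + 2 d^{2}$ ($t{\left(d \right)} = \left(d^{2} + d^{2}\right) - 8 = 2 d^{2} - 8 = -8 + 2 d^{2}$)
$E = -112$ ($E = -111 - 1 = -112$)
$\left(15497 + E\right) \left(C{\left(t{\left(-4 \right)} \right)} - 11031\right) = \left(15497 - 112\right) \left(4 - 11031\right) = 15385 \left(-11027\right) = -169650395$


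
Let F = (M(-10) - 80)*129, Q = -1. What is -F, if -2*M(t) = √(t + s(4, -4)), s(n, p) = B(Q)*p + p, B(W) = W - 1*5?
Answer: 10320 + 129*√10/2 ≈ 10524.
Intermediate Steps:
B(W) = -5 + W (B(W) = W - 5 = -5 + W)
s(n, p) = -5*p (s(n, p) = (-5 - 1)*p + p = -6*p + p = -5*p)
M(t) = -√(20 + t)/2 (M(t) = -√(t - 5*(-4))/2 = -√(t + 20)/2 = -√(20 + t)/2)
F = -10320 - 129*√10/2 (F = (-√(20 - 10)/2 - 80)*129 = (-√10/2 - 80)*129 = (-80 - √10/2)*129 = -10320 - 129*√10/2 ≈ -10524.)
-F = -(-10320 - 129*√10/2) = 10320 + 129*√10/2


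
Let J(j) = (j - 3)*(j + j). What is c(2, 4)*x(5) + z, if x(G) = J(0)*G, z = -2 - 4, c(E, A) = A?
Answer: -6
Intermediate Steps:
z = -6
J(j) = 2*j*(-3 + j) (J(j) = (-3 + j)*(2*j) = 2*j*(-3 + j))
x(G) = 0 (x(G) = (2*0*(-3 + 0))*G = (2*0*(-3))*G = 0*G = 0)
c(2, 4)*x(5) + z = 4*0 - 6 = 0 - 6 = -6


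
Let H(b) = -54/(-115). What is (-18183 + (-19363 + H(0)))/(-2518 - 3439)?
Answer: 4317736/685055 ≈ 6.3028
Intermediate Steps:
H(b) = 54/115 (H(b) = -54*(-1/115) = 54/115)
(-18183 + (-19363 + H(0)))/(-2518 - 3439) = (-18183 + (-19363 + 54/115))/(-2518 - 3439) = (-18183 - 2226691/115)/(-5957) = -4317736/115*(-1/5957) = 4317736/685055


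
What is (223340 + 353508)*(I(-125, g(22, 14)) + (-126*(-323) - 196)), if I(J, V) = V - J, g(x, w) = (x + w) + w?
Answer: 23464446096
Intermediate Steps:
g(x, w) = x + 2*w (g(x, w) = (w + x) + w = x + 2*w)
(223340 + 353508)*(I(-125, g(22, 14)) + (-126*(-323) - 196)) = (223340 + 353508)*(((22 + 2*14) - 1*(-125)) + (-126*(-323) - 196)) = 576848*(((22 + 28) + 125) + (40698 - 196)) = 576848*((50 + 125) + 40502) = 576848*(175 + 40502) = 576848*40677 = 23464446096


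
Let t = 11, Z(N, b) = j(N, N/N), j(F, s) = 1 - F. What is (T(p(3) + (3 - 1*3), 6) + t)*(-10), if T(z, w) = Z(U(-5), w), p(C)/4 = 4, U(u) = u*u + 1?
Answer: 140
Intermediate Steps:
U(u) = 1 + u² (U(u) = u² + 1 = 1 + u²)
p(C) = 16 (p(C) = 4*4 = 16)
Z(N, b) = 1 - N
T(z, w) = -25 (T(z, w) = 1 - (1 + (-5)²) = 1 - (1 + 25) = 1 - 1*26 = 1 - 26 = -25)
(T(p(3) + (3 - 1*3), 6) + t)*(-10) = (-25 + 11)*(-10) = -14*(-10) = 140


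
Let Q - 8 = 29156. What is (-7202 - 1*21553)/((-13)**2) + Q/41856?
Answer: -299660141/1768416 ≈ -169.45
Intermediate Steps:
Q = 29164 (Q = 8 + 29156 = 29164)
(-7202 - 1*21553)/((-13)**2) + Q/41856 = (-7202 - 1*21553)/((-13)**2) + 29164/41856 = (-7202 - 21553)/169 + 29164*(1/41856) = -28755*1/169 + 7291/10464 = -28755/169 + 7291/10464 = -299660141/1768416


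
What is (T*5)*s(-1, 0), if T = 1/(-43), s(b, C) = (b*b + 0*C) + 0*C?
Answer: -5/43 ≈ -0.11628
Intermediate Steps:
s(b, C) = b**2 (s(b, C) = (b**2 + 0) + 0 = b**2 + 0 = b**2)
T = -1/43 ≈ -0.023256
(T*5)*s(-1, 0) = -1/43*5*(-1)**2 = -5/43*1 = -5/43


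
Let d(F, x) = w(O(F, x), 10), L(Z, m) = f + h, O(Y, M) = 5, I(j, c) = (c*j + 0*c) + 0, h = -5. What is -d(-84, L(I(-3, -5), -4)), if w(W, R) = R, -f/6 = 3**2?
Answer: -10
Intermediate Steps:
I(j, c) = c*j (I(j, c) = (c*j + 0) + 0 = c*j + 0 = c*j)
f = -54 (f = -6*3**2 = -6*9 = -54)
L(Z, m) = -59 (L(Z, m) = -54 - 5 = -59)
d(F, x) = 10
-d(-84, L(I(-3, -5), -4)) = -1*10 = -10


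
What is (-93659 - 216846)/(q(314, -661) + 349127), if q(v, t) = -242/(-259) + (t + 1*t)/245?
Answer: -2814727825/3164795811 ≈ -0.88939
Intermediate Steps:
q(v, t) = 242/259 + 2*t/245 (q(v, t) = -242*(-1/259) + (t + t)*(1/245) = 242/259 + (2*t)*(1/245) = 242/259 + 2*t/245)
(-93659 - 216846)/(q(314, -661) + 349127) = (-93659 - 216846)/((242/259 + (2/245)*(-661)) + 349127) = -310505/((242/259 - 1322/245) + 349127) = -310505/(-40444/9065 + 349127) = -310505/3164795811/9065 = -310505*9065/3164795811 = -2814727825/3164795811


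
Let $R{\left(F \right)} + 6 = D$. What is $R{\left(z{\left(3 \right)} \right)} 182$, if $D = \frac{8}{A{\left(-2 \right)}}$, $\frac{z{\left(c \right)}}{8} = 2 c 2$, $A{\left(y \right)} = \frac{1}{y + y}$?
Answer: $-6916$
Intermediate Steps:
$A{\left(y \right)} = \frac{1}{2 y}$
$z{\left(c \right)} = 32 c$ ($z{\left(c \right)} = 8 \cdot 2 c 2 = 8 \cdot 4 c = 32 c$)
$D = -32$ ($D = \frac{8}{\frac{1}{2} \frac{1}{-2}} = \frac{8}{\frac{1}{2} \left(- \frac{1}{2}\right)} = \frac{8}{- \frac{1}{4}} = 8 \left(-4\right) = -32$)
$R{\left(F \right)} = -38$ ($R{\left(F \right)} = -6 - 32 = -38$)
$R{\left(z{\left(3 \right)} \right)} 182 = \left(-38\right) 182 = -6916$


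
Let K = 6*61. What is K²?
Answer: 133956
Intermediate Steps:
K = 366
K² = 366² = 133956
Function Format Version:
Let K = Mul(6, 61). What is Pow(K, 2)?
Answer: 133956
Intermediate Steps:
K = 366
Pow(K, 2) = Pow(366, 2) = 133956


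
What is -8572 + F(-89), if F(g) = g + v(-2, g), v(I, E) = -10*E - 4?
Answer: -7775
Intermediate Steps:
v(I, E) = -4 - 10*E
F(g) = -4 - 9*g (F(g) = g + (-4 - 10*g) = -4 - 9*g)
-8572 + F(-89) = -8572 + (-4 - 9*(-89)) = -8572 + (-4 + 801) = -8572 + 797 = -7775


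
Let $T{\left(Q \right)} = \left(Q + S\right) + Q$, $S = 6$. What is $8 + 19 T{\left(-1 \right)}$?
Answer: $84$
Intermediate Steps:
$T{\left(Q \right)} = 6 + 2 Q$ ($T{\left(Q \right)} = \left(Q + 6\right) + Q = \left(6 + Q\right) + Q = 6 + 2 Q$)
$8 + 19 T{\left(-1 \right)} = 8 + 19 \left(6 + 2 \left(-1\right)\right) = 8 + 19 \left(6 - 2\right) = 8 + 19 \cdot 4 = 8 + 76 = 84$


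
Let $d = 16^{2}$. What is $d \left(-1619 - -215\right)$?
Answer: $-359424$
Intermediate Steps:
$d = 256$
$d \left(-1619 - -215\right) = 256 \left(-1619 - -215\right) = 256 \left(-1619 + 215\right) = 256 \left(-1404\right) = -359424$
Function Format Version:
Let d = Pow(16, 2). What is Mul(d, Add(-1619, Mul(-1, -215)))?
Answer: -359424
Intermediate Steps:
d = 256
Mul(d, Add(-1619, Mul(-1, -215))) = Mul(256, Add(-1619, Mul(-1, -215))) = Mul(256, Add(-1619, 215)) = Mul(256, -1404) = -359424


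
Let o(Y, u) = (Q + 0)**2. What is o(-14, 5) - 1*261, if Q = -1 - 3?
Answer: -245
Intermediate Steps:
Q = -4
o(Y, u) = 16 (o(Y, u) = (-4 + 0)**2 = (-4)**2 = 16)
o(-14, 5) - 1*261 = 16 - 1*261 = 16 - 261 = -245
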